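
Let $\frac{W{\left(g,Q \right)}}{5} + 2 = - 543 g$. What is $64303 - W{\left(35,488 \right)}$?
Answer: $159338$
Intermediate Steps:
$W{\left(g,Q \right)} = -10 - 2715 g$ ($W{\left(g,Q \right)} = -10 + 5 \left(- 543 g\right) = -10 - 2715 g$)
$64303 - W{\left(35,488 \right)} = 64303 - \left(-10 - 95025\right) = 64303 - -95035 = 64303 + 95035 = 159338$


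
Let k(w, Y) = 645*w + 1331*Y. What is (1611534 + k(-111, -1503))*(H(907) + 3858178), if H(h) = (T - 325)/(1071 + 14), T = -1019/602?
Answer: -580308616067872707/326585 ≈ -1.7769e+12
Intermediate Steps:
T = -1019/602 (T = -1019*1/602 = -1019/602 ≈ -1.6927)
H(h) = -196669/653170 (H(h) = (-1019/602 - 325)/(1071 + 14) = -196669/602/1085 = -196669/602*1/1085 = -196669/653170)
(1611534 + k(-111, -1503))*(H(907) + 3858178) = (1611534 + (645*(-111) + 1331*(-1503)))*(-196669/653170 + 3858178) = (1611534 + (-71595 - 2000493))*(2520045927591/653170) = (1611534 - 2072088)*(2520045927591/653170) = -460554*2520045927591/653170 = -580308616067872707/326585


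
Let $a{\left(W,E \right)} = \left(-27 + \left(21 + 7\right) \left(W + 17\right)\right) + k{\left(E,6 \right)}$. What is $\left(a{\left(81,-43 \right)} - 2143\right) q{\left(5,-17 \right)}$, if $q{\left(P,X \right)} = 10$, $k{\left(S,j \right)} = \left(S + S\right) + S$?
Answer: $4450$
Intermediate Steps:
$k{\left(S,j \right)} = 3 S$ ($k{\left(S,j \right)} = 2 S + S = 3 S$)
$a{\left(W,E \right)} = 449 + 3 E + 28 W$ ($a{\left(W,E \right)} = \left(-27 + \left(21 + 7\right) \left(W + 17\right)\right) + 3 E = \left(-27 + 28 \left(17 + W\right)\right) + 3 E = \left(-27 + \left(476 + 28 W\right)\right) + 3 E = \left(449 + 28 W\right) + 3 E = 449 + 3 E + 28 W$)
$\left(a{\left(81,-43 \right)} - 2143\right) q{\left(5,-17 \right)} = \left(\left(449 + 3 \left(-43\right) + 28 \cdot 81\right) - 2143\right) 10 = \left(\left(449 - 129 + 2268\right) - 2143\right) 10 = \left(2588 - 2143\right) 10 = 445 \cdot 10 = 4450$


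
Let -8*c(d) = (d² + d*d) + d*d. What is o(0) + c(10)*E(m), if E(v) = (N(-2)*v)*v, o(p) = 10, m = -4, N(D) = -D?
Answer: -1190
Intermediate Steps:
c(d) = -3*d²/8 (c(d) = -((d² + d*d) + d*d)/8 = -((d² + d²) + d²)/8 = -(2*d² + d²)/8 = -3*d²/8)
E(v) = 2*v² (E(v) = ((-1*(-2))*v)*v = (2*v)*v = 2*v²)
o(0) + c(10)*E(m) = 10 + (-3/8*10²)*(2*(-4)²) = 10 + (-3/8*100)*(2*16) = 10 - 75/2*32 = 10 - 1200 = -1190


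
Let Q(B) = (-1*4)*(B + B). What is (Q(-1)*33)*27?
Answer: 7128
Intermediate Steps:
Q(B) = -8*B
(Q(-1)*33)*27 = (-8*(-1)*33)*27 = (8*33)*27 = 264*27 = 7128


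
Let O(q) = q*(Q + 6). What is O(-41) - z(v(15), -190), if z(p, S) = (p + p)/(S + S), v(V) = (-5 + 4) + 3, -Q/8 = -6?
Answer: -210329/95 ≈ -2214.0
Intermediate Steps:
Q = 48 (Q = -8*(-6) = 48)
v(V) = 2 (v(V) = -1 + 3 = 2)
z(p, S) = p/S (z(p, S) = (2*p)/((2*S)) = (2*p)*(1/(2*S)) = p/S)
O(q) = 54*q (O(q) = q*(48 + 6) = q*54 = 54*q)
O(-41) - z(v(15), -190) = 54*(-41) - 2/(-190) = -2214 - 2*(-1)/190 = -2214 - 1*(-1/95) = -2214 + 1/95 = -210329/95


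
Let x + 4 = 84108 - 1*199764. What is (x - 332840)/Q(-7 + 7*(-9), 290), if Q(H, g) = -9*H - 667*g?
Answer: 4485/1928 ≈ 2.3262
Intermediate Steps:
x = -115660 (x = -4 + (84108 - 1*199764) = -4 + (84108 - 199764) = -4 - 115656 = -115660)
Q(H, g) = -667*g - 9*H
(x - 332840)/Q(-7 + 7*(-9), 290) = (-115660 - 332840)/(-667*290 - 9*(-7 + 7*(-9))) = -448500/(-193430 - 9*(-7 - 63)) = -448500/(-193430 - 9*(-70)) = -448500/(-193430 + 630) = -448500/(-192800) = -448500*(-1/192800) = 4485/1928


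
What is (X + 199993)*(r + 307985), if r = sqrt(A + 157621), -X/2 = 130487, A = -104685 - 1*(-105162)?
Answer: -18781233285 - 60981*sqrt(158098) ≈ -1.8805e+10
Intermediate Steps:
A = 477 (A = -104685 + 105162 = 477)
X = -260974 (X = -2*130487 = -260974)
r = sqrt(158098) (r = sqrt(477 + 157621) = sqrt(158098) ≈ 397.62)
(X + 199993)*(r + 307985) = (-260974 + 199993)*(sqrt(158098) + 307985) = -60981*(307985 + sqrt(158098)) = -18781233285 - 60981*sqrt(158098)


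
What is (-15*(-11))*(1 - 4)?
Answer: -495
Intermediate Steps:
(-15*(-11))*(1 - 4) = 165*(-3) = -495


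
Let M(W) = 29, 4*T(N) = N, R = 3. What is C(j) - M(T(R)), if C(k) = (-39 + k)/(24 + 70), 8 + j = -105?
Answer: -1439/47 ≈ -30.617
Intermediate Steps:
T(N) = N/4
j = -113 (j = -8 - 105 = -113)
C(k) = -39/94 + k/94 (C(k) = (-39 + k)/94 = (-39 + k)*(1/94) = -39/94 + k/94)
C(j) - M(T(R)) = (-39/94 + (1/94)*(-113)) - 1*29 = (-39/94 - 113/94) - 29 = -76/47 - 29 = -1439/47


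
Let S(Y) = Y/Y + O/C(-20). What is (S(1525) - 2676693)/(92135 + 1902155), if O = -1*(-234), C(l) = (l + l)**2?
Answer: -2141353483/1595432000 ≈ -1.3422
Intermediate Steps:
C(l) = 4*l**2 (C(l) = (2*l)**2 = 4*l**2)
O = 234
S(Y) = 917/800 (S(Y) = Y/Y + 234/((4*(-20)**2)) = 1 + 234/((4*400)) = 1 + 234/1600 = 1 + 234*(1/1600) = 1 + 117/800 = 917/800)
(S(1525) - 2676693)/(92135 + 1902155) = (917/800 - 2676693)/(92135 + 1902155) = -2141353483/800/1994290 = -2141353483/800*1/1994290 = -2141353483/1595432000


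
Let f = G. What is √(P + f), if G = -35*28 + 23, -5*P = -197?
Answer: 2*I*√5735/5 ≈ 30.292*I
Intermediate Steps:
P = 197/5 (P = -⅕*(-197) = 197/5 ≈ 39.400)
G = -957 (G = -980 + 23 = -957)
f = -957
√(P + f) = √(197/5 - 957) = √(-4588/5) = 2*I*√5735/5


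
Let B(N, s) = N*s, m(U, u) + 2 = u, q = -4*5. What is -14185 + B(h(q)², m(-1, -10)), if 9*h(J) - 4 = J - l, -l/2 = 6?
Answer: -383059/27 ≈ -14187.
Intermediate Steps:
l = -12 (l = -2*6 = -12)
q = -20
m(U, u) = -2 + u
h(J) = 16/9 + J/9 (h(J) = 4/9 + (J - 1*(-12))/9 = 4/9 + (J + 12)/9 = 4/9 + (12 + J)/9 = 4/9 + (4/3 + J/9) = 16/9 + J/9)
-14185 + B(h(q)², m(-1, -10)) = -14185 + (16/9 + (⅑)*(-20))²*(-2 - 10) = -14185 + (16/9 - 20/9)²*(-12) = -14185 + (-4/9)²*(-12) = -14185 + (16/81)*(-12) = -14185 - 64/27 = -383059/27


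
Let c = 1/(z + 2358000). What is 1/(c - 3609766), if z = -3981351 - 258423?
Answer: -1881774/6792763804885 ≈ -2.7703e-7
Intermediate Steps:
z = -4239774
c = -1/1881774 (c = 1/(-4239774 + 2358000) = 1/(-1881774) = -1/1881774 ≈ -5.3141e-7)
1/(c - 3609766) = 1/(-1/1881774 - 3609766) = 1/(-6792763804885/1881774) = -1881774/6792763804885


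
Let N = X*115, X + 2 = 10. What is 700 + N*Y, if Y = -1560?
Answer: -1434500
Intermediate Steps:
X = 8 (X = -2 + 10 = 8)
N = 920 (N = 8*115 = 920)
700 + N*Y = 700 + 920*(-1560) = 700 - 1435200 = -1434500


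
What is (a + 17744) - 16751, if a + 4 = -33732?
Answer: -32743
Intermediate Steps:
a = -33736 (a = -4 - 33732 = -33736)
(a + 17744) - 16751 = (-33736 + 17744) - 16751 = -15992 - 16751 = -32743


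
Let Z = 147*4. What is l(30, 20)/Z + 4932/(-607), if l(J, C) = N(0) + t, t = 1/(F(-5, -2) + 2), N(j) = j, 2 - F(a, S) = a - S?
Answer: -20299505/2498412 ≈ -8.1250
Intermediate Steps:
F(a, S) = 2 + S - a (F(a, S) = 2 - (a - S) = 2 + (S - a) = 2 + S - a)
Z = 588
t = 1/7 (t = 1/((2 - 2 - 1*(-5)) + 2) = 1/((2 - 2 + 5) + 2) = 1/(5 + 2) = 1/7 ≈ 0.14286)
l(J, C) = 1/7 (l(J, C) = 0 + 1/7 = 1/7)
l(30, 20)/Z + 4932/(-607) = (1/7)/588 + 4932/(-607) = (1/7)*(1/588) + 4932*(-1/607) = 1/4116 - 4932/607 = -20299505/2498412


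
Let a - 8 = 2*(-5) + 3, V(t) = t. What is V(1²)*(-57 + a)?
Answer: -56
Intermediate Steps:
a = 1 (a = 8 + (2*(-5) + 3) = 8 + (-10 + 3) = 8 - 7 = 1)
V(1²)*(-57 + a) = 1²*(-57 + 1) = 1*(-56) = -56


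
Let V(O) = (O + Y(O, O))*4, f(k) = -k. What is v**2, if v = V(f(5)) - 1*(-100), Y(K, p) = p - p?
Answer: 6400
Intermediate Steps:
Y(K, p) = 0
V(O) = 4*O (V(O) = (O + 0)*4 = O*4 = 4*O)
v = 80 (v = 4*(-1*5) - 1*(-100) = 4*(-5) + 100 = -20 + 100 = 80)
v**2 = 80**2 = 6400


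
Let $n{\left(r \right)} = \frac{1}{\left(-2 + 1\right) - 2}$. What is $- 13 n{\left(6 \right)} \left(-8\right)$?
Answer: $- \frac{104}{3} \approx -34.667$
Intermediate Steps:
$n{\left(r \right)} = - \frac{1}{3}$ ($n{\left(r \right)} = \frac{1}{-1 - 2} = \frac{1}{-3} = - \frac{1}{3}$)
$- 13 n{\left(6 \right)} \left(-8\right) = \left(-13\right) \left(- \frac{1}{3}\right) \left(-8\right) = \frac{13}{3} \left(-8\right) = - \frac{104}{3}$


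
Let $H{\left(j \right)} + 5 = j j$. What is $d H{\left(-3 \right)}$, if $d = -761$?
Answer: $-3044$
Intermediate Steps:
$H{\left(j \right)} = -5 + j^{2}$ ($H{\left(j \right)} = -5 + j j = -5 + j^{2}$)
$d H{\left(-3 \right)} = - 761 \left(-5 + \left(-3\right)^{2}\right) = - 761 \left(-5 + 9\right) = \left(-761\right) 4 = -3044$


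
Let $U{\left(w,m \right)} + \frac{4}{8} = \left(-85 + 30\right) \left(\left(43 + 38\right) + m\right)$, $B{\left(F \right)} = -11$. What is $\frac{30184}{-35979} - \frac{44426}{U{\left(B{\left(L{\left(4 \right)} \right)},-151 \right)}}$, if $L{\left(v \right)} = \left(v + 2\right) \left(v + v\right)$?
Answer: $- \frac{3429192724}{277002321} \approx -12.38$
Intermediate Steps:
$L{\left(v \right)} = 2 v \left(2 + v\right)$ ($L{\left(v \right)} = \left(2 + v\right) 2 v = 2 v \left(2 + v\right)$)
$U{\left(w,m \right)} = - \frac{8911}{2} - 55 m$ ($U{\left(w,m \right)} = - \frac{1}{2} + \left(-85 + 30\right) \left(\left(43 + 38\right) + m\right) = - \frac{1}{2} - 55 \left(81 + m\right) = - \frac{1}{2} - \left(4455 + 55 m\right) = - \frac{8911}{2} - 55 m$)
$\frac{30184}{-35979} - \frac{44426}{U{\left(B{\left(L{\left(4 \right)} \right)},-151 \right)}} = \frac{30184}{-35979} - \frac{44426}{- \frac{8911}{2} - -8305} = 30184 \left(- \frac{1}{35979}\right) - \frac{44426}{- \frac{8911}{2} + 8305} = - \frac{30184}{35979} - \frac{44426}{\frac{7699}{2}} = - \frac{30184}{35979} - \frac{88852}{7699} = - \frac{3429192724}{277002321}$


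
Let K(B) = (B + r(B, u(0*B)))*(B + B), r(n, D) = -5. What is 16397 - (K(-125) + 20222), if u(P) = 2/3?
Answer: -36325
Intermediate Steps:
u(P) = ⅔ (u(P) = 2*(⅓) = ⅔)
K(B) = 2*B*(-5 + B) (K(B) = (B - 5)*(B + B) = (-5 + B)*(2*B) = 2*B*(-5 + B))
16397 - (K(-125) + 20222) = 16397 - (2*(-125)*(-5 - 125) + 20222) = 16397 - (2*(-125)*(-130) + 20222) = 16397 - (32500 + 20222) = 16397 - 1*52722 = 16397 - 52722 = -36325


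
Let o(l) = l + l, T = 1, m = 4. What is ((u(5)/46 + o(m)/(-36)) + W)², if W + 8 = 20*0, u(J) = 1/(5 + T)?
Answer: 46308025/685584 ≈ 67.545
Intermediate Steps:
o(l) = 2*l
u(J) = ⅙ (u(J) = 1/(5 + 1) = 1/6 = ⅙)
W = -8 (W = -8 + 20*0 = -8 + 0 = -8)
((u(5)/46 + o(m)/(-36)) + W)² = (((⅙)/46 + (2*4)/(-36)) - 8)² = (((⅙)*(1/46) + 8*(-1/36)) - 8)² = ((1/276 - 2/9) - 8)² = (-181/828 - 8)² = (-6805/828)² = 46308025/685584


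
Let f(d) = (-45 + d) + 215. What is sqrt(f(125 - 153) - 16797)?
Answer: I*sqrt(16655) ≈ 129.05*I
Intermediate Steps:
f(d) = 170 + d
sqrt(f(125 - 153) - 16797) = sqrt((170 + (125 - 153)) - 16797) = sqrt((170 - 28) - 16797) = sqrt(142 - 16797) = sqrt(-16655) = I*sqrt(16655)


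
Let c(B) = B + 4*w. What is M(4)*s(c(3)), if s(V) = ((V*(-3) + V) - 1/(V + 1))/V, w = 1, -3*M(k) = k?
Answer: 113/42 ≈ 2.6905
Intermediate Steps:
M(k) = -k/3
c(B) = 4 + B (c(B) = B + 4*1 = B + 4 = 4 + B)
s(V) = (-1/(1 + V) - 2*V)/V (s(V) = ((-3*V + V) - 1/(1 + V))/V = (-2*V - 1/(1 + V))/V = (-1/(1 + V) - 2*V)/V)
M(4)*s(c(3)) = (-⅓*4)*((-1 - 2*(4 + 3) - 2*(4 + 3)²)/((4 + 3)*(1 + (4 + 3)))) = -4*(-1 - 2*7 - 2*7²)/(3*7*(1 + 7)) = -4*(-1 - 14 - 2*49)/(21*8) = -4*(-1 - 14 - 98)/(21*8) = -4*(-113)/(21*8) = -4/3*(-113/56) = 113/42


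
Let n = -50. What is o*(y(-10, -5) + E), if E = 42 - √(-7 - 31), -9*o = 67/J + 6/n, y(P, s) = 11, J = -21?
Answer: 92114/4725 - 1738*I*√38/4725 ≈ 19.495 - 2.2675*I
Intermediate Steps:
o = 1738/4725 (o = -(67/(-21) + 6/(-50))/9 = -(67*(-1/21) + 6*(-1/50))/9 = -(-67/21 - 3/25)/9 = -⅑*(-1738/525) = 1738/4725 ≈ 0.36783)
E = 42 - I*√38 (E = 42 - √(-38) = 42 - I*√38 ≈ 42.0 - 6.1644*I)
o*(y(-10, -5) + E) = 1738*(11 + (42 - I*√38))/4725 = 1738*(53 - I*√38)/4725 = 92114/4725 - 1738*I*√38/4725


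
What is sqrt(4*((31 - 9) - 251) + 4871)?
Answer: sqrt(3955) ≈ 62.889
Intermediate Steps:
sqrt(4*((31 - 9) - 251) + 4871) = sqrt(4*(22 - 251) + 4871) = sqrt(4*(-229) + 4871) = sqrt(-916 + 4871) = sqrt(3955)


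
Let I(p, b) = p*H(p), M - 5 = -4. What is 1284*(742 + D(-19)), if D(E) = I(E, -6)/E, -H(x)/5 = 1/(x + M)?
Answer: 2859254/3 ≈ 9.5309e+5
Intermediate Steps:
M = 1 (M = 5 - 4 = 1)
H(x) = -5/(1 + x) (H(x) = -5/(x + 1) = -5/(1 + x))
I(p, b) = -5*p/(1 + p) (I(p, b) = p*(-5/(1 + p)) = -5*p/(1 + p))
D(E) = -5/(1 + E) (D(E) = (-5*E/(1 + E))/E = -5/(1 + E))
1284*(742 + D(-19)) = 1284*(742 - 5/(1 - 19)) = 1284*(742 - 5/(-18)) = 1284*(742 - 5*(-1/18)) = 1284*(742 + 5/18) = 1284*(13361/18) = 2859254/3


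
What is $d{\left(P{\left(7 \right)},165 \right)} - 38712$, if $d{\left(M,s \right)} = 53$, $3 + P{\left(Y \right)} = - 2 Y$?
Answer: $-38659$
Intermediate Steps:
$P{\left(Y \right)} = -3 - 2 Y$
$d{\left(P{\left(7 \right)},165 \right)} - 38712 = 53 - 38712 = -38659$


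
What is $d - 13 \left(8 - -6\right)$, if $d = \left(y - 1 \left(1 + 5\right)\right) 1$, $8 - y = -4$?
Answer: $-176$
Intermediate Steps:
$y = 12$ ($y = 8 - -4 = 8 + 4 = 12$)
$d = 6$ ($d = \left(12 - 1 \left(1 + 5\right)\right) 1 = \left(12 - 1 \cdot 6\right) 1 = \left(12 - 6\right) 1 = 6 \cdot 1 = 6$)
$d - 13 \left(8 - -6\right) = 6 - 13 \left(8 - -6\right) = 6 - 13 \left(8 + 6\right) = 6 - 182 = -176$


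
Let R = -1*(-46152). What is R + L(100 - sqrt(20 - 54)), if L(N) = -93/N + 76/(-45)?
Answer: 10418915738/225765 - 93*I*sqrt(34)/10034 ≈ 46149.0 - 0.054044*I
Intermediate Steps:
R = 46152
L(N) = -76/45 - 93/N (L(N) = -93/N + 76*(-1/45) = -93/N - 76/45 = -76/45 - 93/N)
R + L(100 - sqrt(20 - 54)) = 46152 + (-76/45 - 93/(100 - sqrt(20 - 54))) = 46152 + (-76/45 - 93/(100 - sqrt(-34))) = 46152 + (-76/45 - 93/(100 - I*sqrt(34))) = 2076764/45 - 93/(100 - I*sqrt(34))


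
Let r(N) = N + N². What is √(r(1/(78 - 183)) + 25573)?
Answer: 11*√2330101/105 ≈ 159.92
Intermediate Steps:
√(r(1/(78 - 183)) + 25573) = √((1 + 1/(78 - 183))/(78 - 183) + 25573) = √((1 + 1/(-105))/(-105) + 25573) = √(-(1 - 1/105)/105 + 25573) = √(-1/105*104/105 + 25573) = √(-104/11025 + 25573) = √(281942221/11025) = 11*√2330101/105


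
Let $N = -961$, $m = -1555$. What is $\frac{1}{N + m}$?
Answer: $- \frac{1}{2516} \approx -0.00039746$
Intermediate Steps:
$\frac{1}{N + m} = \frac{1}{-961 - 1555} = \frac{1}{-2516} = - \frac{1}{2516}$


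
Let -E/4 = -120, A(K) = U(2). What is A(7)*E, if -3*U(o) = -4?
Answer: 640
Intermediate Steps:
U(o) = 4/3 (U(o) = -1/3*(-4) = 4/3)
A(K) = 4/3
E = 480 (E = -4*(-120) = 480)
A(7)*E = (4/3)*480 = 640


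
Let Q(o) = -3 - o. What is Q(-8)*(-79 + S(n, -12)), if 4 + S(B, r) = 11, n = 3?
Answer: -360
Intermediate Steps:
S(B, r) = 7 (S(B, r) = -4 + 11 = 7)
Q(-8)*(-79 + S(n, -12)) = (-3 - 1*(-8))*(-79 + 7) = (-3 + 8)*(-72) = 5*(-72) = -360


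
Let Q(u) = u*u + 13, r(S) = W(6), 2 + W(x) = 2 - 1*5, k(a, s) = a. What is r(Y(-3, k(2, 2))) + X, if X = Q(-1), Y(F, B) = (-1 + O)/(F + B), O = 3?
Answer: 9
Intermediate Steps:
Y(F, B) = 2/(B + F) (Y(F, B) = (-1 + 3)/(F + B) = 2/(B + F))
W(x) = -5 (W(x) = -2 + (2 - 1*5) = -2 + (2 - 5) = -2 - 3 = -5)
r(S) = -5
Q(u) = 13 + u² (Q(u) = u² + 13 = 13 + u²)
X = 14 (X = 13 + (-1)² = 13 + 1 = 14)
r(Y(-3, k(2, 2))) + X = -5 + 14 = 9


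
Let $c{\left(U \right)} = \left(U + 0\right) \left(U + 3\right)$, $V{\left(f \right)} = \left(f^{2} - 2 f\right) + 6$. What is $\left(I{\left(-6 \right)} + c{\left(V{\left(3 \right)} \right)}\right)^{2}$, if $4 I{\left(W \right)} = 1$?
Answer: $\frac{187489}{16} \approx 11718.0$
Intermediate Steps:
$I{\left(W \right)} = \frac{1}{4}$ ($I{\left(W \right)} = \frac{1}{4} \cdot 1 = \frac{1}{4}$)
$V{\left(f \right)} = 6 + f^{2} - 2 f$
$c{\left(U \right)} = U \left(3 + U\right)$
$\left(I{\left(-6 \right)} + c{\left(V{\left(3 \right)} \right)}\right)^{2} = \left(\frac{1}{4} + \left(6 + 3^{2} - 6\right) \left(3 + \left(6 + 3^{2} - 6\right)\right)\right)^{2} = \left(\frac{1}{4} + \left(6 + 9 - 6\right) \left(3 + \left(6 + 9 - 6\right)\right)\right)^{2} = \left(\frac{1}{4} + 9 \left(3 + 9\right)\right)^{2} = \left(\frac{1}{4} + 9 \cdot 12\right)^{2} = \left(\frac{1}{4} + 108\right)^{2} = \left(\frac{433}{4}\right)^{2} = \frac{187489}{16}$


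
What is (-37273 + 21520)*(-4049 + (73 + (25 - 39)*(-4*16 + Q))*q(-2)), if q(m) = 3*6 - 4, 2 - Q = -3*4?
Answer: -106695069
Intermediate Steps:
Q = 14 (Q = 2 - (-3)*4 = 2 - 1*(-12) = 2 + 12 = 14)
q(m) = 14 (q(m) = 18 - 4 = 14)
(-37273 + 21520)*(-4049 + (73 + (25 - 39)*(-4*16 + Q))*q(-2)) = (-37273 + 21520)*(-4049 + (73 + (25 - 39)*(-4*16 + 14))*14) = -15753*(-4049 + (73 - 14*(-64 + 14))*14) = -15753*(-4049 + (73 - 14*(-50))*14) = -15753*(-4049 + (73 + 700)*14) = -15753*(-4049 + 773*14) = -15753*(-4049 + 10822) = -15753*6773 = -106695069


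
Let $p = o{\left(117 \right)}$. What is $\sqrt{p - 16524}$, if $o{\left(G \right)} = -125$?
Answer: $i \sqrt{16649} \approx 129.03 i$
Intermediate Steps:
$p = -125$
$\sqrt{p - 16524} = \sqrt{-125 - 16524} = \sqrt{-16649} = i \sqrt{16649}$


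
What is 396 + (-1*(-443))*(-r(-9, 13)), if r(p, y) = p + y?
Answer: -1376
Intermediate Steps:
396 + (-1*(-443))*(-r(-9, 13)) = 396 + (-1*(-443))*(-(-9 + 13)) = 396 + 443*(-1*4) = 396 + 443*(-4) = 396 - 1772 = -1376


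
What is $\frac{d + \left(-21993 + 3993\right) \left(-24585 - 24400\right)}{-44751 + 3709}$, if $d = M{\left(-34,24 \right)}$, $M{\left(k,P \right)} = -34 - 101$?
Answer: $- \frac{881729865}{41042} \approx -21484.0$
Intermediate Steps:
$M{\left(k,P \right)} = -135$ ($M{\left(k,P \right)} = -34 - 101 = -135$)
$d = -135$
$\frac{d + \left(-21993 + 3993\right) \left(-24585 - 24400\right)}{-44751 + 3709} = \frac{-135 + \left(-21993 + 3993\right) \left(-24585 - 24400\right)}{-44751 + 3709} = \frac{-135 - -881730000}{-41042} = \left(-135 + 881730000\right) \left(- \frac{1}{41042}\right) = 881729865 \left(- \frac{1}{41042}\right) = - \frac{881729865}{41042}$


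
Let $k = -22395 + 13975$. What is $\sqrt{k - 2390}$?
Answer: $i \sqrt{10810} \approx 103.97 i$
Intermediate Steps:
$k = -8420$
$\sqrt{k - 2390} = \sqrt{-8420 - 2390} = \sqrt{-10810} = i \sqrt{10810}$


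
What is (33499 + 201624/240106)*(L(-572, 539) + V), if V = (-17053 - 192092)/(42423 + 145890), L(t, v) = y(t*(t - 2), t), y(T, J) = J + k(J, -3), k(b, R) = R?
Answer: -536675027544160/27807553 ≈ -1.9300e+7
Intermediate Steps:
y(T, J) = -3 + J (y(T, J) = J - 3 = -3 + J)
L(t, v) = -3 + t
V = -69715/62771 (V = -209145/188313 = -209145*1/188313 = -69715/62771 ≈ -1.1106)
(33499 + 201624/240106)*(L(-572, 539) + V) = (33499 + 201624/240106)*((-3 - 572) - 69715/62771) = (33499 + 201624*(1/240106))*(-575 - 69715/62771) = (33499 + 372/443)*(-36163040/62771) = (14840429/443)*(-36163040/62771) = -536675027544160/27807553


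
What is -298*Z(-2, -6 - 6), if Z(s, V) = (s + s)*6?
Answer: 7152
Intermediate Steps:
Z(s, V) = 12*s (Z(s, V) = (2*s)*6 = 12*s)
-298*Z(-2, -6 - 6) = -3576*(-2) = -298*(-24) = 7152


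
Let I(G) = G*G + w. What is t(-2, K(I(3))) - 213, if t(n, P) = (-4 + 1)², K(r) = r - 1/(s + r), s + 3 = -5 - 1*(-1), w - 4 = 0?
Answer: -204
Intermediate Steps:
w = 4 (w = 4 + 0 = 4)
I(G) = 4 + G² (I(G) = G*G + 4 = G² + 4 = 4 + G²)
s = -7 (s = -3 + (-5 - 1*(-1)) = -3 + (-5 + 1) = -3 - 4 = -7)
K(r) = r - 1/(-7 + r)
t(n, P) = 9 (t(n, P) = (-3)² = 9)
t(-2, K(I(3))) - 213 = 9 - 213 = -204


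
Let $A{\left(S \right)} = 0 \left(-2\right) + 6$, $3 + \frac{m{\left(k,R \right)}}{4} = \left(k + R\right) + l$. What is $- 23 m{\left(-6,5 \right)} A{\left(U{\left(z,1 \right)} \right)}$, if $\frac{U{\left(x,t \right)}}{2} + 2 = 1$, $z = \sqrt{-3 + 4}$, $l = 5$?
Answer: $-552$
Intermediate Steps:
$z = 1$ ($z = \sqrt{1} = 1$)
$U{\left(x,t \right)} = -2$ ($U{\left(x,t \right)} = -4 + 2 \cdot 1 = -4 + 2 = -2$)
$m{\left(k,R \right)} = 8 + 4 R + 4 k$ ($m{\left(k,R \right)} = -12 + 4 \left(\left(k + R\right) + 5\right) = -12 + 4 \left(\left(R + k\right) + 5\right) = -12 + 4 \left(5 + R + k\right) = -12 + \left(20 + 4 R + 4 k\right) = 8 + 4 R + 4 k$)
$A{\left(S \right)} = 6$ ($A{\left(S \right)} = 0 + 6 = 6$)
$- 23 m{\left(-6,5 \right)} A{\left(U{\left(z,1 \right)} \right)} = - 23 \left(8 + 4 \cdot 5 + 4 \left(-6\right)\right) 6 = - 23 \left(8 + 20 - 24\right) 6 = \left(-23\right) 4 \cdot 6 = \left(-92\right) 6 = -552$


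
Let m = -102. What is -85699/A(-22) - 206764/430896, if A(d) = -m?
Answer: -1539518593/1831308 ≈ -840.67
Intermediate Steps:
A(d) = 102 (A(d) = -1*(-102) = 102)
-85699/A(-22) - 206764/430896 = -85699/102 - 206764/430896 = -85699*1/102 - 206764*1/430896 = -85699/102 - 51691/107724 = -1539518593/1831308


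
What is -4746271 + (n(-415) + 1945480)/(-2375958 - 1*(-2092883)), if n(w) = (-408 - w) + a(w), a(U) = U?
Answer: -1343552608397/283075 ≈ -4.7463e+6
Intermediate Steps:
n(w) = -408 (n(w) = (-408 - w) + w = -408)
-4746271 + (n(-415) + 1945480)/(-2375958 - 1*(-2092883)) = -4746271 + (-408 + 1945480)/(-2375958 - 1*(-2092883)) = -4746271 + 1945072/(-2375958 + 2092883) = -4746271 + 1945072/(-283075) = -4746271 + 1945072*(-1/283075) = -4746271 - 1945072/283075 = -1343552608397/283075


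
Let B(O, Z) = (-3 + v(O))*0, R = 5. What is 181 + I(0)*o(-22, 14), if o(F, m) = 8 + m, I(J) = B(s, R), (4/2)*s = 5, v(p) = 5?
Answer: 181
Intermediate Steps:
s = 5/2 (s = (1/2)*5 = 5/2 ≈ 2.5000)
B(O, Z) = 0 (B(O, Z) = (-3 + 5)*0 = 2*0 = 0)
I(J) = 0
181 + I(0)*o(-22, 14) = 181 + 0*(8 + 14) = 181 + 0*22 = 181 + 0 = 181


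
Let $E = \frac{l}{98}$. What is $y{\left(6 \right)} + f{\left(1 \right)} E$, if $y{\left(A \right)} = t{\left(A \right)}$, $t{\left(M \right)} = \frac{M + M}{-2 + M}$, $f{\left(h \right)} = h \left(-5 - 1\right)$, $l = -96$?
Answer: $\frac{435}{49} \approx 8.8775$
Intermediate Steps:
$f{\left(h \right)} = - 6 h$ ($f{\left(h \right)} = h \left(-6\right) = - 6 h$)
$t{\left(M \right)} = \frac{2 M}{-2 + M}$
$y{\left(A \right)} = \frac{2 A}{-2 + A}$
$E = - \frac{48}{49}$ ($E = - \frac{96}{98} = \left(-96\right) \frac{1}{98} = - \frac{48}{49} \approx -0.97959$)
$y{\left(6 \right)} + f{\left(1 \right)} E = 2 \cdot 6 \frac{1}{-2 + 6} + \left(-6\right) 1 \left(- \frac{48}{49}\right) = 2 \cdot 6 \cdot \frac{1}{4} - - \frac{288}{49} = 2 \cdot 6 \cdot \frac{1}{4} + \frac{288}{49} = 3 + \frac{288}{49} = \frac{435}{49}$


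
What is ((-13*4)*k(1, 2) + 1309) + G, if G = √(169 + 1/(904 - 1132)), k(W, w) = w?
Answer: 1205 + √2196267/114 ≈ 1218.0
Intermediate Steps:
G = √2196267/114 (G = √(169 + 1/(-228)) = √(169 - 1/228) = √(38531/228) = √2196267/114 ≈ 13.000)
((-13*4)*k(1, 2) + 1309) + G = (-13*4*2 + 1309) + √2196267/114 = (-52*2 + 1309) + √2196267/114 = (-104 + 1309) + √2196267/114 = 1205 + √2196267/114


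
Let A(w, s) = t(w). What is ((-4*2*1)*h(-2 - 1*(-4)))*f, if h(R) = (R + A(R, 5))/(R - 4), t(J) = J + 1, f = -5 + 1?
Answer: -80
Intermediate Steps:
f = -4
t(J) = 1 + J
A(w, s) = 1 + w
h(R) = (1 + 2*R)/(-4 + R) (h(R) = (R + (1 + R))/(R - 4) = (1 + 2*R)/(-4 + R))
((-4*2*1)*h(-2 - 1*(-4)))*f = ((-4*2*1)*((1 + 2*(-2 - 1*(-4)))/(-4 + (-2 - 1*(-4)))))*(-4) = ((-8*1)*((1 + 2*(-2 + 4))/(-4 + (-2 + 4))))*(-4) = -8*(1 + 2*2)/(-4 + 2)*(-4) = -8*(1 + 4)/(-2)*(-4) = -(-4)*5*(-4) = -8*(-5/2)*(-4) = 20*(-4) = -80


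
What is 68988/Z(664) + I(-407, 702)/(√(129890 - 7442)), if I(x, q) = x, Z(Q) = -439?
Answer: -68988/439 - 407*√7653/30612 ≈ -158.31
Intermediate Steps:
68988/Z(664) + I(-407, 702)/(√(129890 - 7442)) = 68988/(-439) - 407/√(129890 - 7442) = 68988*(-1/439) - 407*√7653/30612 = -68988/439 - 407*√7653/30612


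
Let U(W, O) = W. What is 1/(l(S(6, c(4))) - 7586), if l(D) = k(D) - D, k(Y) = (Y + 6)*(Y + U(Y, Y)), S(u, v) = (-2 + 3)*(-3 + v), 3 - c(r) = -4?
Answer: -1/7510 ≈ -0.00013316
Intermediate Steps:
c(r) = 7 (c(r) = 3 - 1*(-4) = 3 + 4 = 7)
S(u, v) = -3 + v (S(u, v) = 1*(-3 + v) = -3 + v)
k(Y) = 2*Y*(6 + Y) (k(Y) = (Y + 6)*(Y + Y) = (6 + Y)*(2*Y) = 2*Y*(6 + Y))
l(D) = -D + 2*D*(6 + D) (l(D) = 2*D*(6 + D) - D = -D + 2*D*(6 + D))
1/(l(S(6, c(4))) - 7586) = 1/((-3 + 7)*(11 + 2*(-3 + 7)) - 7586) = 1/(4*(11 + 2*4) - 7586) = 1/(4*(11 + 8) - 7586) = 1/(4*19 - 7586) = 1/(76 - 7586) = 1/(-7510) = -1/7510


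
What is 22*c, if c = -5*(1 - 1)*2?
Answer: 0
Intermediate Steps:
c = 0 (c = -5*0*2 = 0*2 = 0)
22*c = 22*0 = 0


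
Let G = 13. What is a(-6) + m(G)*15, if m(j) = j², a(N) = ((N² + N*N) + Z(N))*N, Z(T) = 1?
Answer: 2097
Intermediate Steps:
a(N) = N*(1 + 2*N²) (a(N) = ((N² + N*N) + 1)*N = ((N² + N²) + 1)*N = (2*N² + 1)*N = (1 + 2*N²)*N = N*(1 + 2*N²))
a(-6) + m(G)*15 = (-6 + 2*(-6)³) + 13²*15 = (-6 + 2*(-216)) + 169*15 = (-6 - 432) + 2535 = -438 + 2535 = 2097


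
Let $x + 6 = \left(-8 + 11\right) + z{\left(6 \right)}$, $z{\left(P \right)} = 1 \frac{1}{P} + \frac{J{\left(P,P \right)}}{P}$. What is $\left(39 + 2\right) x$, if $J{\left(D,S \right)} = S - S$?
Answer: $- \frac{697}{6} \approx -116.17$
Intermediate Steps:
$J{\left(D,S \right)} = 0$
$z{\left(P \right)} = \frac{1}{P}$ ($z{\left(P \right)} = 1 \frac{1}{P} + \frac{0}{P} = \frac{1}{P} + 0 = \frac{1}{P}$)
$x = - \frac{17}{6}$ ($x = -6 + \left(\left(-8 + 11\right) + \frac{1}{6}\right) = -6 + \left(3 + \frac{1}{6}\right) = -6 + \frac{19}{6} = - \frac{17}{6} \approx -2.8333$)
$\left(39 + 2\right) x = \left(39 + 2\right) \left(- \frac{17}{6}\right) = 41 \left(- \frac{17}{6}\right) = - \frac{697}{6}$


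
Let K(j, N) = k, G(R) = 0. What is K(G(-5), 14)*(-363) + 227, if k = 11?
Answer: -3766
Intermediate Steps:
K(j, N) = 11
K(G(-5), 14)*(-363) + 227 = 11*(-363) + 227 = -3993 + 227 = -3766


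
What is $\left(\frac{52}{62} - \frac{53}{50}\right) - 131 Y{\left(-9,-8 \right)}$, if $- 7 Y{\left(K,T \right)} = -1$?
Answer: $- \frac{205451}{10850} \approx -18.936$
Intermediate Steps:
$Y{\left(K,T \right)} = \frac{1}{7}$ ($Y{\left(K,T \right)} = \left(- \frac{1}{7}\right) \left(-1\right) = \frac{1}{7}$)
$\left(\frac{52}{62} - \frac{53}{50}\right) - 131 Y{\left(-9,-8 \right)} = \left(\frac{52}{62} - \frac{53}{50}\right) - \frac{131}{7} = \left(52 \cdot \frac{1}{62} - \frac{53}{50}\right) - \frac{131}{7} = \left(\frac{26}{31} - \frac{53}{50}\right) - \frac{131}{7} = - \frac{343}{1550} - \frac{131}{7} = - \frac{205451}{10850}$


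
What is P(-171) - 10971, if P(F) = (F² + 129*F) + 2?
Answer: -3787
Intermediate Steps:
P(F) = 2 + F² + 129*F
P(-171) - 10971 = (2 + (-171)² + 129*(-171)) - 10971 = (2 + 29241 - 22059) - 10971 = 7184 - 10971 = -3787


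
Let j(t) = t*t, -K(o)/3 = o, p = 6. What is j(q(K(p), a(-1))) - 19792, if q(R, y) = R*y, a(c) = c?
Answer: -19468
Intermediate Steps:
K(o) = -3*o
j(t) = t**2
j(q(K(p), a(-1))) - 19792 = (-3*6*(-1))**2 - 19792 = (-18*(-1))**2 - 19792 = 18**2 - 19792 = 324 - 19792 = -19468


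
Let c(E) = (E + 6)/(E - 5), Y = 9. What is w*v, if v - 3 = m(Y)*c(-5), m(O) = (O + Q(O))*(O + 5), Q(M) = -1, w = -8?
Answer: 328/5 ≈ 65.600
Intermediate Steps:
c(E) = (6 + E)/(-5 + E)
m(O) = (-1 + O)*(5 + O) (m(O) = (O - 1)*(O + 5) = (-1 + O)*(5 + O))
v = -41/5 (v = 3 + (-5 + 9² + 4*9)*((6 - 5)/(-5 - 5)) = 3 + (-5 + 81 + 36)*(1/(-10)) = 3 + 112*(-⅒*1) = 3 + 112*(-⅒) = 3 - 56/5 = -41/5 ≈ -8.2000)
w*v = -8*(-41/5) = 328/5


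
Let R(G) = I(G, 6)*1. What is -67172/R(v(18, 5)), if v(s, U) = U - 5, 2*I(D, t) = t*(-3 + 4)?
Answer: -67172/3 ≈ -22391.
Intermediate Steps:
I(D, t) = t/2 (I(D, t) = (t*(-3 + 4))/2 = (t*1)/2 = t/2)
v(s, U) = -5 + U
R(G) = 3 (R(G) = ((1/2)*6)*1 = 3*1 = 3)
-67172/R(v(18, 5)) = -67172/3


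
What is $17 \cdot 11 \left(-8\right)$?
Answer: $-1496$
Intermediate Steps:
$17 \cdot 11 \left(-8\right) = 187 \left(-8\right) = -1496$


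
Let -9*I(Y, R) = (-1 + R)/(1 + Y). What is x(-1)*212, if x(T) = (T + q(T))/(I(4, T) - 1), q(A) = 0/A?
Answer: 9540/43 ≈ 221.86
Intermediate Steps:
q(A) = 0
I(Y, R) = -(-1 + R)/(9*(1 + Y))
x(T) = T/(-44/45 - T/45) (x(T) = (T + 0)/((1 - T)/(9*(1 + 4)) - 1) = T/((1/9)*(1 - T)/5 - 1) = T/((1/9)*(1/5)*(1 - T) - 1) = T/((1/45 - T/45) - 1) = T/(-44/45 - T/45))
x(-1)*212 = -45*(-1)/(44 - 1)*212 = -45*(-1)/43*212 = -45*(-1)*1/43*212 = (45/43)*212 = 9540/43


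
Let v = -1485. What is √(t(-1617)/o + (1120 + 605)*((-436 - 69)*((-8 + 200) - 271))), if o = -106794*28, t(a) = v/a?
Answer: √93061148542145662690/1162868 ≈ 8295.7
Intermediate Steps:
t(a) = -1485/a
o = -2990232
√(t(-1617)/o + (1120 + 605)*((-436 - 69)*((-8 + 200) - 271))) = √(-1485/(-1617)/(-2990232) + (1120 + 605)*((-436 - 69)*((-8 + 200) - 271))) = √(-1485*(-1/1617)*(-1/2990232) + 1725*(-505*(192 - 271))) = √((45/49)*(-1/2990232) + 1725*(-505*(-79))) = √(-5/16280152 + 1725*39895) = √(-5/16280152 + 68818875) = √(1120381745468995/16280152) = √93061148542145662690/1162868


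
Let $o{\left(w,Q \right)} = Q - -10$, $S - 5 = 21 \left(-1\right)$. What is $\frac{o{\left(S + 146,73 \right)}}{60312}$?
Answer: $\frac{83}{60312} \approx 0.0013762$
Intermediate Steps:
$S = -16$ ($S = 5 + 21 \left(-1\right) = 5 - 21 = -16$)
$o{\left(w,Q \right)} = 10 + Q$ ($o{\left(w,Q \right)} = Q + 10 = 10 + Q$)
$\frac{o{\left(S + 146,73 \right)}}{60312} = \frac{10 + 73}{60312} = 83 \cdot \frac{1}{60312} = \frac{83}{60312}$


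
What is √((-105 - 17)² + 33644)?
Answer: 12*√337 ≈ 220.29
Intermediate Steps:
√((-105 - 17)² + 33644) = √((-122)² + 33644) = √(14884 + 33644) = √48528 = 12*√337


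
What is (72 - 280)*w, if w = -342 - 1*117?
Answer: 95472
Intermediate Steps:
w = -459 (w = -342 - 117 = -459)
(72 - 280)*w = (72 - 280)*(-459) = -208*(-459) = 95472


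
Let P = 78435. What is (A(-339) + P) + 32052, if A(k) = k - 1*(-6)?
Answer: 110154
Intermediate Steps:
A(k) = 6 + k (A(k) = k + 6 = 6 + k)
(A(-339) + P) + 32052 = ((6 - 339) + 78435) + 32052 = (-333 + 78435) + 32052 = 78102 + 32052 = 110154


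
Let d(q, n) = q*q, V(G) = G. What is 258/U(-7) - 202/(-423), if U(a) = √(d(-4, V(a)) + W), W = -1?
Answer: 202/423 + 86*√15/5 ≈ 67.093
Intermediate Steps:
d(q, n) = q²
U(a) = √15 (U(a) = √((-4)² - 1) = √(16 - 1) = √15)
258/U(-7) - 202/(-423) = 258/(√15) - 202/(-423) = 258*(√15/15) - 202*(-1/423) = 86*√15/5 + 202/423 = 202/423 + 86*√15/5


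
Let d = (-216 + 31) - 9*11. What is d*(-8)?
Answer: 2272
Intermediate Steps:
d = -284 (d = -185 - 99 = -284)
d*(-8) = -284*(-8) = 2272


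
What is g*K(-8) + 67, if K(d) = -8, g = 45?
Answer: -293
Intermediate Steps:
g*K(-8) + 67 = 45*(-8) + 67 = -360 + 67 = -293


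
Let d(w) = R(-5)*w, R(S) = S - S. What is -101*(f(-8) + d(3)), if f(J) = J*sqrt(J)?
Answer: 1616*I*sqrt(2) ≈ 2285.4*I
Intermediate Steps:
R(S) = 0
d(w) = 0 (d(w) = 0*w = 0)
f(J) = J**(3/2)
-101*(f(-8) + d(3)) = -101*((-8)**(3/2) + 0) = -101*(-16*I*sqrt(2) + 0) = -(-1616)*I*sqrt(2) = 1616*I*sqrt(2)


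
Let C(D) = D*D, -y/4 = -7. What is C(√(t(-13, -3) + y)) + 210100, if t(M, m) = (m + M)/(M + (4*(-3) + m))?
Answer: 1470900/7 ≈ 2.1013e+5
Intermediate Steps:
t(M, m) = (M + m)/(-12 + M + m) (t(M, m) = (M + m)/(M + (-12 + m)) = (M + m)/(-12 + M + m))
y = 28 (y = -4*(-7) = 28)
C(D) = D²
C(√(t(-13, -3) + y)) + 210100 = (√((-13 - 3)/(-12 - 13 - 3) + 28))² + 210100 = (√(-16/(-28) + 28))² + 210100 = (√(-1/28*(-16) + 28))² + 210100 = (√(4/7 + 28))² + 210100 = (√(200/7))² + 210100 = (10*√14/7)² + 210100 = 200/7 + 210100 = 1470900/7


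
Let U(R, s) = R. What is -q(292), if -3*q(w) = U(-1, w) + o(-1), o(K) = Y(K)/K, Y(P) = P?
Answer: 0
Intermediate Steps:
o(K) = 1 (o(K) = K/K = 1)
q(w) = 0 (q(w) = -(-1 + 1)/3 = -⅓*0 = 0)
-q(292) = -1*0 = 0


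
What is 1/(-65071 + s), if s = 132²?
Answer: -1/47647 ≈ -2.0988e-5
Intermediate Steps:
s = 17424
1/(-65071 + s) = 1/(-65071 + 17424) = 1/(-47647) = -1/47647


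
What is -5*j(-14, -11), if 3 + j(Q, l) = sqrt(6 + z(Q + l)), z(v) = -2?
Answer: 5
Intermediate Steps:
j(Q, l) = -1 (j(Q, l) = -3 + sqrt(6 - 2) = -3 + sqrt(4) = -3 + 2 = -1)
-5*j(-14, -11) = -5*(-1) = 5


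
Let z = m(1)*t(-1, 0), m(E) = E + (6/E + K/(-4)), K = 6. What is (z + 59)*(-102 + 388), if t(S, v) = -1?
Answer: 15301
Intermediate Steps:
m(E) = -3/2 + E + 6/E (m(E) = E + (6/E + 6/(-4)) = E + (6/E + 6*(-¼)) = E + (6/E - 3/2) = E + (-3/2 + 6/E) = -3/2 + E + 6/E)
z = -11/2 (z = (-3/2 + 1 + 6/1)*(-1) = (-3/2 + 1 + 6*1)*(-1) = (-3/2 + 1 + 6)*(-1) = (11/2)*(-1) = -11/2 ≈ -5.5000)
(z + 59)*(-102 + 388) = (-11/2 + 59)*(-102 + 388) = (107/2)*286 = 15301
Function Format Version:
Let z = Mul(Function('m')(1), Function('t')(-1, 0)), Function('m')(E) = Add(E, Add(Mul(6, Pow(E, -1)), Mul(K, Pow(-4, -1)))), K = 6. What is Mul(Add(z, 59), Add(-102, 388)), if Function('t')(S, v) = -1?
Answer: 15301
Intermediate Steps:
Function('m')(E) = Add(Rational(-3, 2), E, Mul(6, Pow(E, -1))) (Function('m')(E) = Add(E, Add(Mul(6, Pow(E, -1)), Mul(6, Pow(-4, -1)))) = Add(E, Add(Mul(6, Pow(E, -1)), Mul(6, Rational(-1, 4)))) = Add(E, Add(Mul(6, Pow(E, -1)), Rational(-3, 2))) = Add(E, Add(Rational(-3, 2), Mul(6, Pow(E, -1)))) = Add(Rational(-3, 2), E, Mul(6, Pow(E, -1))))
z = Rational(-11, 2) (z = Mul(Add(Rational(-3, 2), 1, Mul(6, Pow(1, -1))), -1) = Mul(Add(Rational(-3, 2), 1, Mul(6, 1)), -1) = Mul(Add(Rational(-3, 2), 1, 6), -1) = Mul(Rational(11, 2), -1) = Rational(-11, 2) ≈ -5.5000)
Mul(Add(z, 59), Add(-102, 388)) = Mul(Add(Rational(-11, 2), 59), Add(-102, 388)) = Mul(Rational(107, 2), 286) = 15301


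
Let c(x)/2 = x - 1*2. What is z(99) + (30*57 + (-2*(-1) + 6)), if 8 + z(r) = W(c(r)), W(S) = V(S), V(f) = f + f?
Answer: 2098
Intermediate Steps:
V(f) = 2*f
c(x) = -4 + 2*x (c(x) = 2*(x - 1*2) = 2*(x - 2) = 2*(-2 + x) = -4 + 2*x)
W(S) = 2*S
z(r) = -16 + 4*r (z(r) = -8 + 2*(-4 + 2*r) = -8 + (-8 + 4*r) = -16 + 4*r)
z(99) + (30*57 + (-2*(-1) + 6)) = (-16 + 4*99) + (30*57 + (-2*(-1) + 6)) = (-16 + 396) + (1710 + (2 + 6)) = 380 + (1710 + 8) = 380 + 1718 = 2098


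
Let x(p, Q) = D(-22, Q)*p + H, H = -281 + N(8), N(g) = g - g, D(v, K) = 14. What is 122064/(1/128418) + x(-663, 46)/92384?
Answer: 1448139039639205/92384 ≈ 1.5675e+10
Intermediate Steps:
N(g) = 0
H = -281 (H = -281 + 0 = -281)
x(p, Q) = -281 + 14*p (x(p, Q) = 14*p - 281 = -281 + 14*p)
122064/(1/128418) + x(-663, 46)/92384 = 122064/(1/128418) + (-281 + 14*(-663))/92384 = 122064/(1/128418) + (-281 - 9282)*(1/92384) = 122064*128418 - 9563*1/92384 = 15675214752 - 9563/92384 = 1448139039639205/92384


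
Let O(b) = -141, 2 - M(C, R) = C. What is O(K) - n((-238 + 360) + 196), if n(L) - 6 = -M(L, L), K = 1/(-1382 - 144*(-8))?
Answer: -463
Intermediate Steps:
M(C, R) = 2 - C
K = -1/230 (K = 1/(-1382 + 1152) = 1/(-230) = -1/230 ≈ -0.0043478)
n(L) = 4 + L (n(L) = 6 - (2 - L) = 6 + (-2 + L) = 4 + L)
O(K) - n((-238 + 360) + 196) = -141 - (4 + ((-238 + 360) + 196)) = -141 - (4 + (122 + 196)) = -141 - (4 + 318) = -141 - 1*322 = -141 - 322 = -463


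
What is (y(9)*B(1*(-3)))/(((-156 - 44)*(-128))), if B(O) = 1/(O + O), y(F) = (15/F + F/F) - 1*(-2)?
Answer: -7/230400 ≈ -3.0382e-5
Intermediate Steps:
y(F) = 3 + 15/F (y(F) = (15/F + 1) + 2 = (1 + 15/F) + 2 = 3 + 15/F)
B(O) = 1/(2*O)
(y(9)*B(1*(-3)))/(((-156 - 44)*(-128))) = ((3 + 15/9)*(1/(2*((1*(-3))))))/(((-156 - 44)*(-128))) = ((3 + 15*(1/9))*((1/2)/(-3)))/((-200*(-128))) = ((3 + 5/3)*((1/2)*(-1/3)))/25600 = ((14/3)*(-1/6))*(1/25600) = -7/9*1/25600 = -7/230400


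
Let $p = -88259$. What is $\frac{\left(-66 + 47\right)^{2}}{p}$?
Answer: $- \frac{361}{88259} \approx -0.0040902$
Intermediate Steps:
$\frac{\left(-66 + 47\right)^{2}}{p} = \frac{\left(-66 + 47\right)^{2}}{-88259} = \left(-19\right)^{2} \left(- \frac{1}{88259}\right) = 361 \left(- \frac{1}{88259}\right) = - \frac{361}{88259}$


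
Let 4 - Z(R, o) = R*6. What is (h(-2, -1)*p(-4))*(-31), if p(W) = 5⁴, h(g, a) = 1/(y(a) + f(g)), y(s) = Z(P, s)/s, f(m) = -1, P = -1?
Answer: 19375/11 ≈ 1761.4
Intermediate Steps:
Z(R, o) = 4 - 6*R (Z(R, o) = 4 - R*6 = 4 - 6*R)
y(s) = 10/s (y(s) = (4 - 6*(-1))/s = (4 + 6)/s = 10/s)
h(g, a) = 1/(-1 + 10/a) (h(g, a) = 1/(10/a - 1) = 1/(-1 + 10/a))
p(W) = 625
(h(-2, -1)*p(-4))*(-31) = (-1*(-1)/(-10 - 1)*625)*(-31) = (-1*(-1)/(-11)*625)*(-31) = (-1*(-1)*(-1/11)*625)*(-31) = -1/11*625*(-31) = -625/11*(-31) = 19375/11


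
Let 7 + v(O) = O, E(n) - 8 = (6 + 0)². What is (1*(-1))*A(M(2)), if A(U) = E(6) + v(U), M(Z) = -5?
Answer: -32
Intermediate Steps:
E(n) = 44 (E(n) = 8 + (6 + 0)² = 8 + 6² = 8 + 36 = 44)
v(O) = -7 + O
A(U) = 37 + U (A(U) = 44 + (-7 + U) = 37 + U)
(1*(-1))*A(M(2)) = (1*(-1))*(37 - 5) = -1*32 = -32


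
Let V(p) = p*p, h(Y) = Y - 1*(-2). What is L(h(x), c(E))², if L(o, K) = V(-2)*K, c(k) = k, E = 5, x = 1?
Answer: 400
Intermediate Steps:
h(Y) = 2 + Y (h(Y) = Y + 2 = 2 + Y)
V(p) = p²
L(o, K) = 4*K (L(o, K) = (-2)²*K = 4*K)
L(h(x), c(E))² = (4*5)² = 20² = 400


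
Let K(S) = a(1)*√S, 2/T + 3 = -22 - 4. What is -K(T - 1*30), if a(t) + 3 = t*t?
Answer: 4*I*√6322/29 ≈ 10.967*I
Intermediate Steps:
T = -2/29 (T = 2/(-3 + (-22 - 4)) = 2/(-3 - 26) = 2/(-29) = 2*(-1/29) = -2/29 ≈ -0.068966)
a(t) = -3 + t² (a(t) = -3 + t*t = -3 + t²)
K(S) = -2*√S (K(S) = (-3 + 1²)*√S = (-3 + 1)*√S = -2*√S)
-K(T - 1*30) = -(-2)*√(-2/29 - 1*30) = -(-2)*√(-2/29 - 30) = -(-2)*√(-872/29) = -(-2)*2*I*√6322/29 = -(-4)*I*√6322/29 = 4*I*√6322/29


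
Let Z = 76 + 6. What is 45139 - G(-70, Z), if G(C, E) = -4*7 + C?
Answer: 45237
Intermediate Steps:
Z = 82
G(C, E) = -28 + C
45139 - G(-70, Z) = 45139 - (-28 - 70) = 45139 - 1*(-98) = 45139 + 98 = 45237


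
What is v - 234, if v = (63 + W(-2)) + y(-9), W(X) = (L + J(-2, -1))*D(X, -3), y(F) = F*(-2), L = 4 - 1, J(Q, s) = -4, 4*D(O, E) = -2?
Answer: -305/2 ≈ -152.50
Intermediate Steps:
D(O, E) = -½ (D(O, E) = (¼)*(-2) = -½)
L = 3
y(F) = -2*F
W(X) = ½ (W(X) = (3 - 4)*(-½) = -1*(-½) = ½)
v = 163/2 (v = (63 + ½) - 2*(-9) = 127/2 + 18 = 163/2 ≈ 81.500)
v - 234 = 163/2 - 234 = -305/2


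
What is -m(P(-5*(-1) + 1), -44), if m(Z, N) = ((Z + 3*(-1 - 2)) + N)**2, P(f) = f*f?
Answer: -289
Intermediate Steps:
P(f) = f**2
m(Z, N) = (-9 + N + Z)**2 (m(Z, N) = ((Z + 3*(-3)) + N)**2 = ((Z - 9) + N)**2 = ((-9 + Z) + N)**2 = (-9 + N + Z)**2)
-m(P(-5*(-1) + 1), -44) = -(-9 - 44 + (-5*(-1) + 1)**2)**2 = -(-9 - 44 + (5 + 1)**2)**2 = -(-9 - 44 + 6**2)**2 = -(-9 - 44 + 36)**2 = -1*(-17)**2 = -1*289 = -289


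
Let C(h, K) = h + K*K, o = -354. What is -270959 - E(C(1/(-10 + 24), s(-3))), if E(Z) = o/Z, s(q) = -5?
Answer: -31700551/117 ≈ -2.7095e+5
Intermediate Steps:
C(h, K) = h + K²
E(Z) = -354/Z
-270959 - E(C(1/(-10 + 24), s(-3))) = -270959 - (-354)/(1/(-10 + 24) + (-5)²) = -270959 - (-354)/(1/14 + 25) = -270959 - (-354)/351/14 = -270959 - (-354)*14/351 = -270959 - 1*(-1652/117) = -270959 + 1652/117 = -31700551/117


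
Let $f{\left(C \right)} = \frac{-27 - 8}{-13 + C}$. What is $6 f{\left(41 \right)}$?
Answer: $- \frac{15}{2} \approx -7.5$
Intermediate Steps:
$f{\left(C \right)} = - \frac{35}{-13 + C}$
$6 f{\left(41 \right)} = 6 \left(- \frac{35}{-13 + 41}\right) = 6 \left(- \frac{35}{28}\right) = 6 \left(\left(-35\right) \frac{1}{28}\right) = 6 \left(- \frac{5}{4}\right) = - \frac{15}{2}$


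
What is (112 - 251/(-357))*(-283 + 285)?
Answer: 80470/357 ≈ 225.41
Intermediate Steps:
(112 - 251/(-357))*(-283 + 285) = (112 - 251*(-1/357))*2 = (112 + 251/357)*2 = (40235/357)*2 = 80470/357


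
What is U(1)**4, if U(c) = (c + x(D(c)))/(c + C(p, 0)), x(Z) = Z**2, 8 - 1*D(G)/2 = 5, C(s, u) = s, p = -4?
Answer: 1874161/81 ≈ 23138.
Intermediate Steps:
D(G) = 6 (D(G) = 16 - 2*5 = 16 - 10 = 6)
U(c) = (36 + c)/(-4 + c) (U(c) = (c + 6**2)/(c - 4) = (c + 36)/(-4 + c) = (36 + c)/(-4 + c))
U(1)**4 = ((36 + 1)/(-4 + 1))**4 = (37/(-3))**4 = (-1/3*37)**4 = (-37/3)**4 = 1874161/81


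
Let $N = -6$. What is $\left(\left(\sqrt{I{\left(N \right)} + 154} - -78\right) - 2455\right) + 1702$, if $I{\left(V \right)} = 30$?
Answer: $-675 + 2 \sqrt{46} \approx -661.44$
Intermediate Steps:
$\left(\left(\sqrt{I{\left(N \right)} + 154} - -78\right) - 2455\right) + 1702 = \left(\left(\sqrt{30 + 154} - -78\right) - 2455\right) + 1702 = \left(\left(\sqrt{184} + 78\right) - 2455\right) + 1702 = \left(\left(2 \sqrt{46} + 78\right) - 2455\right) + 1702 = \left(\left(78 + 2 \sqrt{46}\right) - 2455\right) + 1702 = \left(-2377 + 2 \sqrt{46}\right) + 1702 = -675 + 2 \sqrt{46}$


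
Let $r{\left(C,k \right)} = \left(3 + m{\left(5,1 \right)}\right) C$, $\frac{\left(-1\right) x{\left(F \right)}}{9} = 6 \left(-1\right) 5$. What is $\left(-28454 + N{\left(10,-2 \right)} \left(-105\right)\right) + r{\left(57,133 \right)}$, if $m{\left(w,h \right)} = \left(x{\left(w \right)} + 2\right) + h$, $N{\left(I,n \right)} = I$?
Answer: $-13772$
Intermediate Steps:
$x{\left(F \right)} = 270$ ($x{\left(F \right)} = - 9 \cdot 6 \left(-1\right) 5 = - 9 \left(\left(-6\right) 5\right) = \left(-9\right) \left(-30\right) = 270$)
$m{\left(w,h \right)} = 272 + h$ ($m{\left(w,h \right)} = \left(270 + 2\right) + h = 272 + h$)
$r{\left(C,k \right)} = 276 C$ ($r{\left(C,k \right)} = \left(3 + \left(272 + 1\right)\right) C = \left(3 + 273\right) C = 276 C$)
$\left(-28454 + N{\left(10,-2 \right)} \left(-105\right)\right) + r{\left(57,133 \right)} = \left(-28454 + 10 \left(-105\right)\right) + 276 \cdot 57 = \left(-28454 - 1050\right) + 15732 = -29504 + 15732 = -13772$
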